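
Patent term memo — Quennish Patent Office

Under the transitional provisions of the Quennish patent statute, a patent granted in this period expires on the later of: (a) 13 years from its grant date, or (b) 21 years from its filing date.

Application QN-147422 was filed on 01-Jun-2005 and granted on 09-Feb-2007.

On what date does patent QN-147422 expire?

2026-06-01

(a) grant + 13 years → 9 February 2020.
(b) filing + 21 years → 1 June 2026.
Later of the two: 1 June 2026.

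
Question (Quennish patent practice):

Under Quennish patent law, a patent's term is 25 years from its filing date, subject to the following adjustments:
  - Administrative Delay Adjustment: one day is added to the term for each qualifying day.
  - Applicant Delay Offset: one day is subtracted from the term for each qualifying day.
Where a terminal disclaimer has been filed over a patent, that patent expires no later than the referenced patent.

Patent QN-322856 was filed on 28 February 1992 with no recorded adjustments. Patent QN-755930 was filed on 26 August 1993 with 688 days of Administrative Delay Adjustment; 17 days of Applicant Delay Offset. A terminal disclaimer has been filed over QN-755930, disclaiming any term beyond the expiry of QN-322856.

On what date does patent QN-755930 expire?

Natural term of QN-755930:
  Base: filing + 25 years → 26 August 2018.
  Administrative Delay Adjustment: +688 days → 14 July 2020.
  Applicant Delay Offset: −17 days → 27 June 2020.
Expiry of referenced patent QN-322856:
  Base: filing + 25 years → 28 February 2017.
Terminal disclaimer: QN-755930 expires on the earlier of 27 June 2020 and 28 February 2017.

2017-02-28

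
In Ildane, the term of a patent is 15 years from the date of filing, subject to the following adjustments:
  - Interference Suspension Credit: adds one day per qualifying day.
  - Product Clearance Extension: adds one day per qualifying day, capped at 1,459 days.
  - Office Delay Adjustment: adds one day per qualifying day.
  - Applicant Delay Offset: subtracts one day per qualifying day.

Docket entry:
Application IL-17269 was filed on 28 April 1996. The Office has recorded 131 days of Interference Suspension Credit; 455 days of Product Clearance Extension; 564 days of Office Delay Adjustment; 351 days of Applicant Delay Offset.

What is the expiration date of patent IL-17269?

2013-07-05

Base term: filing date + 15 years → 28 April 2011.
Interference Suspension Credit: +131 days → 6 September 2011.
Product Clearance Extension: 455 days (within the 1459-day cap) → +455 days → 4 December 2012.
Office Delay Adjustment: +564 days → 21 June 2014.
Applicant Delay Offset: −351 days → 5 July 2013.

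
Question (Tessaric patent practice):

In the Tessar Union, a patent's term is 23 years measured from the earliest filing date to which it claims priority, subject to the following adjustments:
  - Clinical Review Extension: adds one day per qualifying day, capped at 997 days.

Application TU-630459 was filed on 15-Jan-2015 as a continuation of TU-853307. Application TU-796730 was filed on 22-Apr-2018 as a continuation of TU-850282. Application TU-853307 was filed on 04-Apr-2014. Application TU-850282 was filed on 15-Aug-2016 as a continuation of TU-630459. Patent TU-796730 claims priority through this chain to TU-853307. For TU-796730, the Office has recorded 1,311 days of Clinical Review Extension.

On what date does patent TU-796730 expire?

2039-12-27

Earliest priority filing: 4 April 2014.
Base term: 4 April 2014 + 23 years → 4 April 2037.
Clinical Review Extension: 1311 days claimed exceeds the 997-day cap, so +997 days → 27 December 2039.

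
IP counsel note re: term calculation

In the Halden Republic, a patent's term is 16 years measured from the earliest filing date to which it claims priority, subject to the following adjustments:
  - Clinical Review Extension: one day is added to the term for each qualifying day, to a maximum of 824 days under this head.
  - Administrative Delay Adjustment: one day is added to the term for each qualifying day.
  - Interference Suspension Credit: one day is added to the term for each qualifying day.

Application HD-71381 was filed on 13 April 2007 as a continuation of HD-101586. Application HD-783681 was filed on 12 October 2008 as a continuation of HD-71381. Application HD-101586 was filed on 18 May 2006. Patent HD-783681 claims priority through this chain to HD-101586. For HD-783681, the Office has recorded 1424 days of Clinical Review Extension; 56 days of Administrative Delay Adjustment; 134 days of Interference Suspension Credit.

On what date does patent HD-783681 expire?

February 25, 2025

Earliest priority filing: 18 May 2006.
Base term: 18 May 2006 + 16 years → 18 May 2022.
Clinical Review Extension: 1424 days claimed exceeds the 824-day cap, so +824 days → 19 August 2024.
Administrative Delay Adjustment: +56 days → 14 October 2024.
Interference Suspension Credit: +134 days → 25 February 2025.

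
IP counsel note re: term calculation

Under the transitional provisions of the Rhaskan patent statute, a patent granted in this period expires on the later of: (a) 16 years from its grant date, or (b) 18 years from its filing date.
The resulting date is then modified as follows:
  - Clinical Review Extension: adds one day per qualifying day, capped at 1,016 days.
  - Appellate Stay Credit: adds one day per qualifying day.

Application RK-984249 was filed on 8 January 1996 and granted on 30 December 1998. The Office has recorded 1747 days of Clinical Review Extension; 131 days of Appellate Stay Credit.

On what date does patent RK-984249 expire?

2018-02-19

(a) grant + 16 years → 30 December 2014.
(b) filing + 18 years → 8 January 2014.
Later of the two: 30 December 2014.
Clinical Review Extension: 1747 days claimed exceeds the 1016-day cap, so +1016 days → 11 October 2017.
Appellate Stay Credit: +131 days → 19 February 2018.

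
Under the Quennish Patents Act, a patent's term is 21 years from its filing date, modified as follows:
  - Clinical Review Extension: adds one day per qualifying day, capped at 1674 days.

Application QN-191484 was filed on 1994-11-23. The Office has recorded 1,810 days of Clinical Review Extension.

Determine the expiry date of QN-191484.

2020-06-23

Base term: filing date + 21 years → 23 November 2015.
Clinical Review Extension: 1810 days claimed exceeds the 1674-day cap, so +1674 days → 23 June 2020.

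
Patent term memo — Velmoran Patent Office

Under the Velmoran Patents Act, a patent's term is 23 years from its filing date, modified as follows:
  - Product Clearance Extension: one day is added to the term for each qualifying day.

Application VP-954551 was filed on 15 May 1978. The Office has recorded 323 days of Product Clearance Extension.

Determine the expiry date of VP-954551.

Base term: filing date + 23 years → 15 May 2001.
Product Clearance Extension: +323 days → 3 April 2002.

2002-04-03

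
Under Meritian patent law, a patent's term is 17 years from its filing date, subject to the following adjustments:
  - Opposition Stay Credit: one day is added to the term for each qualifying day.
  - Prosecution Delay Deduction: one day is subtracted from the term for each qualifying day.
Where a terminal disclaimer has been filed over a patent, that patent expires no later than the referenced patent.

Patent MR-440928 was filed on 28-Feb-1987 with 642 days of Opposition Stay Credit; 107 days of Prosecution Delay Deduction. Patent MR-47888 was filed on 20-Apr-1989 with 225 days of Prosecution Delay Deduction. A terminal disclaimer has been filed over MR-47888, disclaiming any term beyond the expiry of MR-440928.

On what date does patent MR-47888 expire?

Natural term of MR-47888:
  Base: filing + 17 years → 20 April 2006.
  Prosecution Delay Deduction: −225 days → 7 September 2005.
Expiry of referenced patent MR-440928:
  Base: filing + 17 years → 28 February 2004.
  Opposition Stay Credit: +642 days → 1 December 2005.
  Prosecution Delay Deduction: −107 days → 16 August 2005.
Terminal disclaimer: MR-47888 expires on the earlier of 7 September 2005 and 16 August 2005.

2005-08-16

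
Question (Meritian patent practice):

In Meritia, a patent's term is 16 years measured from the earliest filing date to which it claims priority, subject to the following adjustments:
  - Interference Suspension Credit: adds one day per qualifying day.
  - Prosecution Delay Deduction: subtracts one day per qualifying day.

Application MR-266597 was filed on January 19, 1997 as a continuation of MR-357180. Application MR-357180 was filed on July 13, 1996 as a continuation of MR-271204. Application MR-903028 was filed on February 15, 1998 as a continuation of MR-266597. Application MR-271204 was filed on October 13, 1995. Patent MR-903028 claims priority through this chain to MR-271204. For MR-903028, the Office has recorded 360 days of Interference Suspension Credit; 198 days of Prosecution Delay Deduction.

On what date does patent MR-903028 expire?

Earliest priority filing: 13 October 1995.
Base term: 13 October 1995 + 16 years → 13 October 2011.
Interference Suspension Credit: +360 days → 7 October 2012.
Prosecution Delay Deduction: −198 days → 23 March 2012.

2012-03-23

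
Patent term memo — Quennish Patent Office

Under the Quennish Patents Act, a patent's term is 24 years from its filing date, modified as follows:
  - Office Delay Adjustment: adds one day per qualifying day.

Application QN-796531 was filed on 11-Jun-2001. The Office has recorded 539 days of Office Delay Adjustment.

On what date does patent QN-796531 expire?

December 2, 2026

Base term: filing date + 24 years → 11 June 2025.
Office Delay Adjustment: +539 days → 2 December 2026.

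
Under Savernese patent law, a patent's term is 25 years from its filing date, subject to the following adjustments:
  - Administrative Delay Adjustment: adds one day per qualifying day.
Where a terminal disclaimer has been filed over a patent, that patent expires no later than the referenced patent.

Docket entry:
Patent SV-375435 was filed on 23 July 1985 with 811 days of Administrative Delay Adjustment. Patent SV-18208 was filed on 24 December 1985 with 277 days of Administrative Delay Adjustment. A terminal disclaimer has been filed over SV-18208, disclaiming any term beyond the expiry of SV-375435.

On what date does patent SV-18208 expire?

2011-09-27

Natural term of SV-18208:
  Base: filing + 25 years → 24 December 2010.
  Administrative Delay Adjustment: +277 days → 27 September 2011.
Expiry of referenced patent SV-375435:
  Base: filing + 25 years → 23 July 2010.
  Administrative Delay Adjustment: +811 days → 11 October 2012.
Terminal disclaimer: SV-18208 expires on the earlier of 27 September 2011 and 11 October 2012.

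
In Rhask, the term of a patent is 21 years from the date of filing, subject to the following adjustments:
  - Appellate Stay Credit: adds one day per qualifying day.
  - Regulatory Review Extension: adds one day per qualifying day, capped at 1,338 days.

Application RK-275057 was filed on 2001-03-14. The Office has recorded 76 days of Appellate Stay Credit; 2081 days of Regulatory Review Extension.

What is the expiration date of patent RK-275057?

2026-01-26

Base term: filing date + 21 years → 14 March 2022.
Appellate Stay Credit: +76 days → 29 May 2022.
Regulatory Review Extension: 2081 days claimed exceeds the 1338-day cap, so +1338 days → 26 January 2026.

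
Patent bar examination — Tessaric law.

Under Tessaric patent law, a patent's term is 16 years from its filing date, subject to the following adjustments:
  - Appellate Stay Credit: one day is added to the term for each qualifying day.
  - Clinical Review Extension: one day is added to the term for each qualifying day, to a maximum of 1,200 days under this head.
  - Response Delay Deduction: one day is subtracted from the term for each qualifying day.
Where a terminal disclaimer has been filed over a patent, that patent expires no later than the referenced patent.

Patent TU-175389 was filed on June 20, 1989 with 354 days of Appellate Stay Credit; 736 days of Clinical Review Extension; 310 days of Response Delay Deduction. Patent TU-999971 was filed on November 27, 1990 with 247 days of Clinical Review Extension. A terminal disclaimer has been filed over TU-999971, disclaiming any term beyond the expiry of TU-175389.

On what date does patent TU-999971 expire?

Natural term of TU-999971:
  Base: filing + 16 years → 27 November 2006.
  Clinical Review Extension: 247 days (within the 1200-day cap) → +247 days → 1 August 2007.
Expiry of referenced patent TU-175389:
  Base: filing + 16 years → 20 June 2005.
  Appellate Stay Credit: +354 days → 9 June 2006.
  Clinical Review Extension: 736 days (within the 1200-day cap) → +736 days → 14 June 2008.
  Response Delay Deduction: −310 days → 9 August 2007.
Terminal disclaimer: TU-999971 expires on the earlier of 1 August 2007 and 9 August 2007.

August 1, 2007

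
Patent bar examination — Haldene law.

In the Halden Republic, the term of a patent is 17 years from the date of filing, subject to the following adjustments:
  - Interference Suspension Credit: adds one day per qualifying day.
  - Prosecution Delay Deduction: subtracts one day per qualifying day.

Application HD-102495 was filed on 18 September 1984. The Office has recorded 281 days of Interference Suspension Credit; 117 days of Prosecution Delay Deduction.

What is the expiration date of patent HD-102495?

March 1, 2002

Base term: filing date + 17 years → 18 September 2001.
Interference Suspension Credit: +281 days → 26 June 2002.
Prosecution Delay Deduction: −117 days → 1 March 2002.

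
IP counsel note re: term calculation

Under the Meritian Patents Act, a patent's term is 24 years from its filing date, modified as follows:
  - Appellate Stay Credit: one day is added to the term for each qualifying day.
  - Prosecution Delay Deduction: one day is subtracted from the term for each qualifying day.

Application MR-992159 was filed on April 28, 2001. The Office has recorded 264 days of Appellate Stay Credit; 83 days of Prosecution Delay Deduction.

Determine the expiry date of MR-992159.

2025-10-26

Base term: filing date + 24 years → 28 April 2025.
Appellate Stay Credit: +264 days → 17 January 2026.
Prosecution Delay Deduction: −83 days → 26 October 2025.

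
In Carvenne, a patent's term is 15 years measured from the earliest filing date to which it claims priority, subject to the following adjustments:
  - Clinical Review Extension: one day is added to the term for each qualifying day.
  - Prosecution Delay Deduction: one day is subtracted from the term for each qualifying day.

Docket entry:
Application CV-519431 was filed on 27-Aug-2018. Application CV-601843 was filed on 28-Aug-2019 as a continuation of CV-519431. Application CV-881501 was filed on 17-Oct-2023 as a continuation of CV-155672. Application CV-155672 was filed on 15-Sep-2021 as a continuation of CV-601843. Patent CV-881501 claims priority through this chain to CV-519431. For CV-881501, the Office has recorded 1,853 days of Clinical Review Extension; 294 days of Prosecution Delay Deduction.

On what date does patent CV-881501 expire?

Earliest priority filing: 27 August 2018.
Base term: 27 August 2018 + 15 years → 27 August 2033.
Clinical Review Extension: +1853 days → 23 September 2038.
Prosecution Delay Deduction: −294 days → 3 December 2037.

December 3, 2037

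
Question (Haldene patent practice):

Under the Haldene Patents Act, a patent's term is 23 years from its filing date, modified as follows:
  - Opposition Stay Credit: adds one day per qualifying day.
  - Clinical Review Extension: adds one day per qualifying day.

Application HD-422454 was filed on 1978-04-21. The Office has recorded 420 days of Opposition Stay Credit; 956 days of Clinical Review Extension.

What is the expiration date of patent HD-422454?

January 26, 2005

Base term: filing date + 23 years → 21 April 2001.
Opposition Stay Credit: +420 days → 15 June 2002.
Clinical Review Extension: +956 days → 26 January 2005.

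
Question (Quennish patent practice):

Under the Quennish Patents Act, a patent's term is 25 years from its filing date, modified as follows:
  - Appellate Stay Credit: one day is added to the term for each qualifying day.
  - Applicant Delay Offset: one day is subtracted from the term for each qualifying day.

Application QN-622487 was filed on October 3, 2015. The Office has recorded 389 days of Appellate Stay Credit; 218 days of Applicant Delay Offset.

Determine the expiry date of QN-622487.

March 23, 2041

Base term: filing date + 25 years → 3 October 2040.
Appellate Stay Credit: +389 days → 27 October 2041.
Applicant Delay Offset: −218 days → 23 March 2041.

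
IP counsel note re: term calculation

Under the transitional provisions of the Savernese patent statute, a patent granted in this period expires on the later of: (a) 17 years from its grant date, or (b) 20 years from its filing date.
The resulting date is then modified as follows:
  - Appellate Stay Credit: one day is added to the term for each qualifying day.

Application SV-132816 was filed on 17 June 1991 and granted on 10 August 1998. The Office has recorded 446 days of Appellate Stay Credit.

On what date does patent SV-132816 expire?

October 29, 2016

(a) grant + 17 years → 10 August 2015.
(b) filing + 20 years → 17 June 2011.
Later of the two: 10 August 2015.
Appellate Stay Credit: +446 days → 29 October 2016.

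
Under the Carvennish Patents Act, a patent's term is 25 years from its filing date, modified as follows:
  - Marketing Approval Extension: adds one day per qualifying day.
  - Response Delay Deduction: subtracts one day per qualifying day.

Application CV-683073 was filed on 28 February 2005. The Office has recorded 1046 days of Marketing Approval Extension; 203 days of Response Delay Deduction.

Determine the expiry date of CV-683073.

Base term: filing date + 25 years → 28 February 2030.
Marketing Approval Extension: +1046 days → 9 January 2033.
Response Delay Deduction: −203 days → 20 June 2032.

June 20, 2032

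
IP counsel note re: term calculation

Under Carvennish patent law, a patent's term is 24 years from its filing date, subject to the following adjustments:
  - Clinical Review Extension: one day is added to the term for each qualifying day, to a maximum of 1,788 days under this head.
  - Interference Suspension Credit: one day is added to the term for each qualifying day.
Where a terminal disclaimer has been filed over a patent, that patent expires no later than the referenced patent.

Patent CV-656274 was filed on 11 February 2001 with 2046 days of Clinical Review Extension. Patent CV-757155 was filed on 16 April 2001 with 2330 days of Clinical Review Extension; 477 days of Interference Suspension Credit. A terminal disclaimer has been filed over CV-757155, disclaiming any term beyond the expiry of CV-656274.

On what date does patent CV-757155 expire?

Natural term of CV-757155:
  Base: filing + 24 years → 16 April 2025.
  Clinical Review Extension: 2330 days claimed exceeds the 1788-day cap, so +1788 days → 9 March 2030.
  Interference Suspension Credit: +477 days → 29 June 2031.
Expiry of referenced patent CV-656274:
  Base: filing + 24 years → 11 February 2025.
  Clinical Review Extension: 2046 days claimed exceeds the 1788-day cap, so +1788 days → 4 January 2030.
Terminal disclaimer: CV-757155 expires on the earlier of 29 June 2031 and 4 January 2030.

2030-01-04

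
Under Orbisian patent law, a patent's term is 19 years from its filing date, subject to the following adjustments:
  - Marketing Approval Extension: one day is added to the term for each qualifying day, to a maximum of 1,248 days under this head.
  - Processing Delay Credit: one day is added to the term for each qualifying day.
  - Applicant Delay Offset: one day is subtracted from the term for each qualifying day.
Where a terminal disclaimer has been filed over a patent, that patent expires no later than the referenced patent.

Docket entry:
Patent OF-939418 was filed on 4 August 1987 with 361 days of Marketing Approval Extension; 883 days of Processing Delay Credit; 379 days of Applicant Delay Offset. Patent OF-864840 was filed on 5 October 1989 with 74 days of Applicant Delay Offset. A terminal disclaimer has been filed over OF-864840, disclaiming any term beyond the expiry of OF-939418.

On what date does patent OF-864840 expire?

Natural term of OF-864840:
  Base: filing + 19 years → 5 October 2008.
  Applicant Delay Offset: −74 days → 23 July 2008.
Expiry of referenced patent OF-939418:
  Base: filing + 19 years → 4 August 2006.
  Marketing Approval Extension: 361 days (within the 1248-day cap) → +361 days → 31 July 2007.
  Processing Delay Credit: +883 days → 30 December 2009.
  Applicant Delay Offset: −379 days → 16 December 2008.
Terminal disclaimer: OF-864840 expires on the earlier of 23 July 2008 and 16 December 2008.

2008-07-23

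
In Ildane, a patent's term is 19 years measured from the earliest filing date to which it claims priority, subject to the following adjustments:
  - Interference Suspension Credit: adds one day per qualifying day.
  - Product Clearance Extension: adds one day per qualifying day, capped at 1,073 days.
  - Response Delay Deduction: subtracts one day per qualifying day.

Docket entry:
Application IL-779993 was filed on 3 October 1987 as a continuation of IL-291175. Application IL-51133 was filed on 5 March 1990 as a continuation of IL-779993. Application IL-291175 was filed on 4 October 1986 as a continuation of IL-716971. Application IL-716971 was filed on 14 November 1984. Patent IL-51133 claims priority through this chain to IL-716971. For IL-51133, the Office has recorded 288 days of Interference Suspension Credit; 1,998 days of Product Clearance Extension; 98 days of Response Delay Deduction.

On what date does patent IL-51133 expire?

Earliest priority filing: 14 November 1984.
Base term: 14 November 1984 + 19 years → 14 November 2003.
Interference Suspension Credit: +288 days → 28 August 2004.
Product Clearance Extension: 1998 days claimed exceeds the 1073-day cap, so +1073 days → 6 August 2007.
Response Delay Deduction: −98 days → 30 April 2007.

2007-04-30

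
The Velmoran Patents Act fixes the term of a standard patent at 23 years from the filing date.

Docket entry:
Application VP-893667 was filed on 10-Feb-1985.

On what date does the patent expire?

February 10, 2008

Filing date + 23 years → 10 February 2008.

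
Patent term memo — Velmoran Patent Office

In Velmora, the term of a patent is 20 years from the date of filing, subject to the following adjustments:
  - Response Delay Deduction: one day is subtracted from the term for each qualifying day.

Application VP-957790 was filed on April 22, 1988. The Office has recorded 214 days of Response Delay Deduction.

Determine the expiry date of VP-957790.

Base term: filing date + 20 years → 22 April 2008.
Response Delay Deduction: −214 days → 21 September 2007.

2007-09-21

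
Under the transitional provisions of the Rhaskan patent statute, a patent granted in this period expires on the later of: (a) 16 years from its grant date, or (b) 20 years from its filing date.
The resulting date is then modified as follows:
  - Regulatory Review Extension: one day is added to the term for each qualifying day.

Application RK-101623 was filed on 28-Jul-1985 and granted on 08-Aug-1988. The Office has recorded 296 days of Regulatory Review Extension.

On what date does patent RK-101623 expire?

(a) grant + 16 years → 8 August 2004.
(b) filing + 20 years → 28 July 2005.
Later of the two: 28 July 2005.
Regulatory Review Extension: +296 days → 20 May 2006.

May 20, 2006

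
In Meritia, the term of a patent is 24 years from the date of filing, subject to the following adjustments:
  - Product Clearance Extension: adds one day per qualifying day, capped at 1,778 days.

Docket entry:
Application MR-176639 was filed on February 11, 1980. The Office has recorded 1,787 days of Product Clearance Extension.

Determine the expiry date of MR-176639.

December 24, 2008

Base term: filing date + 24 years → 11 February 2004.
Product Clearance Extension: 1787 days claimed exceeds the 1778-day cap, so +1778 days → 24 December 2008.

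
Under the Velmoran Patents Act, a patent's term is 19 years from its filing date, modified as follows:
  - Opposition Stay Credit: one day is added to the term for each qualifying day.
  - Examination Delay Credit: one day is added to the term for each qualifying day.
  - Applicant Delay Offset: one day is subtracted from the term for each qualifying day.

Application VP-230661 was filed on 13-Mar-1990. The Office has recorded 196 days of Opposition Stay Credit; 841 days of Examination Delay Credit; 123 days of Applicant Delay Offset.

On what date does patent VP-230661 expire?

September 13, 2011

Base term: filing date + 19 years → 13 March 2009.
Opposition Stay Credit: +196 days → 25 September 2009.
Examination Delay Credit: +841 days → 14 January 2012.
Applicant Delay Offset: −123 days → 13 September 2011.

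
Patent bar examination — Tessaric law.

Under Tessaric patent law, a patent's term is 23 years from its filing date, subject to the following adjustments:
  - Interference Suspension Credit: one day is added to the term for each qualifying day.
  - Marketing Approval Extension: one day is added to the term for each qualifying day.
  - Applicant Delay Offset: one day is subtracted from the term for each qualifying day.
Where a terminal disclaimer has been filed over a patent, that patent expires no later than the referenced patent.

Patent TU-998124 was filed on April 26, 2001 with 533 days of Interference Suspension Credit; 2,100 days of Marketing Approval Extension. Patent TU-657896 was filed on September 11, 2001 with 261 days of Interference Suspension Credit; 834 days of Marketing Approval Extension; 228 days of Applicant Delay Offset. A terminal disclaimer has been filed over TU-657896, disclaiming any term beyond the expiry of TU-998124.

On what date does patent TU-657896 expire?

Natural term of TU-657896:
  Base: filing + 23 years → 11 September 2024.
  Interference Suspension Credit: +261 days → 30 May 2025.
  Marketing Approval Extension: +834 days → 11 September 2027.
  Applicant Delay Offset: −228 days → 26 January 2027.
Expiry of referenced patent TU-998124:
  Base: filing + 23 years → 26 April 2024.
  Interference Suspension Credit: +533 days → 11 October 2025.
  Marketing Approval Extension: +2100 days → 12 July 2031.
Terminal disclaimer: TU-657896 expires on the earlier of 26 January 2027 and 12 July 2031.

January 26, 2027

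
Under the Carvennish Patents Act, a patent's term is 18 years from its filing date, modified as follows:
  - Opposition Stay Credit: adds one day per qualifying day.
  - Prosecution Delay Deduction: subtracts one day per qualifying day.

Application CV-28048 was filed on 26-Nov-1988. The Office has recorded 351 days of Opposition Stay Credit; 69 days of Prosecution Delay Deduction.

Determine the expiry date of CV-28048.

Base term: filing date + 18 years → 26 November 2006.
Opposition Stay Credit: +351 days → 12 November 2007.
Prosecution Delay Deduction: −69 days → 4 September 2007.

2007-09-04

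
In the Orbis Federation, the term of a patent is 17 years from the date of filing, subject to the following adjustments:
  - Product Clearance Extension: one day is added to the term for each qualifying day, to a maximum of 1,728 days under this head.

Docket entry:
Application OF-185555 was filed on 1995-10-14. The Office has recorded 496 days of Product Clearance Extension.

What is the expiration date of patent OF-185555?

Base term: filing date + 17 years → 14 October 2012.
Product Clearance Extension: 496 days (within the 1728-day cap) → +496 days → 22 February 2014.

February 22, 2014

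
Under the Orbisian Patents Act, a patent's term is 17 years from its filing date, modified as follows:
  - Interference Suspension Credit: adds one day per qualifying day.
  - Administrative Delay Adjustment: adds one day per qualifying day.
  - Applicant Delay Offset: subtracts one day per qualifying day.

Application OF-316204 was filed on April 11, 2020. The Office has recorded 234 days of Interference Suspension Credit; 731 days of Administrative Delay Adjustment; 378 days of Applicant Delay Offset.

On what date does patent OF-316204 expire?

2038-11-19

Base term: filing date + 17 years → 11 April 2037.
Interference Suspension Credit: +234 days → 1 December 2037.
Administrative Delay Adjustment: +731 days → 2 December 2039.
Applicant Delay Offset: −378 days → 19 November 2038.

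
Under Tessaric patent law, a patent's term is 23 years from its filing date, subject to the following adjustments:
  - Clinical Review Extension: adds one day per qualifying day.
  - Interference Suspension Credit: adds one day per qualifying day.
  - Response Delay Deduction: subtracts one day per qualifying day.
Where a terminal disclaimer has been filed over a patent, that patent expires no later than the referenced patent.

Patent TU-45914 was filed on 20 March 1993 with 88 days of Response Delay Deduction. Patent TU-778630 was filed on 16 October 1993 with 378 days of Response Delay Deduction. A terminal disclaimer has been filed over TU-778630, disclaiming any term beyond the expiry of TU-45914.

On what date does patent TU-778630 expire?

2015-10-04

Natural term of TU-778630:
  Base: filing + 23 years → 16 October 2016.
  Response Delay Deduction: −378 days → 4 October 2015.
Expiry of referenced patent TU-45914:
  Base: filing + 23 years → 20 March 2016.
  Response Delay Deduction: −88 days → 23 December 2015.
Terminal disclaimer: TU-778630 expires on the earlier of 4 October 2015 and 23 December 2015.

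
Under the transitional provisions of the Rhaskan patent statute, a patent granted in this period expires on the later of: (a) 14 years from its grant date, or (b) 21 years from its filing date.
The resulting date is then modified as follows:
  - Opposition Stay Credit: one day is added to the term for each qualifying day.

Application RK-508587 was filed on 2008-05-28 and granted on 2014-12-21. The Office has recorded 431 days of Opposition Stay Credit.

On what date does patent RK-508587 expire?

(a) grant + 14 years → 21 December 2028.
(b) filing + 21 years → 28 May 2029.
Later of the two: 28 May 2029.
Opposition Stay Credit: +431 days → 2 August 2030.

August 2, 2030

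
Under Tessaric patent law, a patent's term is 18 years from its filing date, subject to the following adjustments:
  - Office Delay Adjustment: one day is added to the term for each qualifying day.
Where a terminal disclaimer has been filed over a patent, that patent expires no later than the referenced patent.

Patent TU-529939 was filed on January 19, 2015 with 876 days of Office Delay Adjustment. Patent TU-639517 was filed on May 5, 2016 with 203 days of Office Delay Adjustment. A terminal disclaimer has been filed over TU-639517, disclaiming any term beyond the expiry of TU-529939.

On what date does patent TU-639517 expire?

November 24, 2034

Natural term of TU-639517:
  Base: filing + 18 years → 5 May 2034.
  Office Delay Adjustment: +203 days → 24 November 2034.
Expiry of referenced patent TU-529939:
  Base: filing + 18 years → 19 January 2033.
  Office Delay Adjustment: +876 days → 14 June 2035.
Terminal disclaimer: TU-639517 expires on the earlier of 24 November 2034 and 14 June 2035.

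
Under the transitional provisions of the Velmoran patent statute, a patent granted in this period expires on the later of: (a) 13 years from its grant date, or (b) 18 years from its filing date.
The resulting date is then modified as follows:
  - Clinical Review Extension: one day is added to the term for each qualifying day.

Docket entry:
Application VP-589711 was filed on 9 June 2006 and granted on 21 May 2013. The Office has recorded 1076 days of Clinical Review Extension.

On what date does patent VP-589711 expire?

2029-05-01

(a) grant + 13 years → 21 May 2026.
(b) filing + 18 years → 9 June 2024.
Later of the two: 21 May 2026.
Clinical Review Extension: +1076 days → 1 May 2029.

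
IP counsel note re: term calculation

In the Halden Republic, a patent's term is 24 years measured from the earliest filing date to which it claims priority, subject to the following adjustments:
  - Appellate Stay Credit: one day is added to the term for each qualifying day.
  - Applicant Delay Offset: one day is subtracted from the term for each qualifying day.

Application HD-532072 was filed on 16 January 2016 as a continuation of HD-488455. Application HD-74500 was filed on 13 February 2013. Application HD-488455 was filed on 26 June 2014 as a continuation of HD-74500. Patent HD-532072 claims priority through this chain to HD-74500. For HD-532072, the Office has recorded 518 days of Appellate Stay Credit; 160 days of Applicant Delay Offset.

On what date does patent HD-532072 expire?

2038-02-06

Earliest priority filing: 13 February 2013.
Base term: 13 February 2013 + 24 years → 13 February 2037.
Appellate Stay Credit: +518 days → 16 July 2038.
Applicant Delay Offset: −160 days → 6 February 2038.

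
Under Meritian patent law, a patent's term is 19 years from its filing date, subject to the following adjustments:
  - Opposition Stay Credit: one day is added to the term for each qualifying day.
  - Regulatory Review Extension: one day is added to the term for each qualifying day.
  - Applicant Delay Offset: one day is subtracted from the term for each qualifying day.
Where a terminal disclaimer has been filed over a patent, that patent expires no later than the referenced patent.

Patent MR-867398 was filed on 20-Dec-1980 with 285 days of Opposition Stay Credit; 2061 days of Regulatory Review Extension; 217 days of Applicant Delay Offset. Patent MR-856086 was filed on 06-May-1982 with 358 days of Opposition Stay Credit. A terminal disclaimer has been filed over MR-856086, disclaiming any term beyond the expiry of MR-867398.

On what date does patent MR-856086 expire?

2002-04-29

Natural term of MR-856086:
  Base: filing + 19 years → 6 May 2001.
  Opposition Stay Credit: +358 days → 29 April 2002.
Expiry of referenced patent MR-867398:
  Base: filing + 19 years → 20 December 1999.
  Opposition Stay Credit: +285 days → 30 September 2000.
  Regulatory Review Extension: +2061 days → 23 May 2006.
  Applicant Delay Offset: −217 days → 18 October 2005.
Terminal disclaimer: MR-856086 expires on the earlier of 29 April 2002 and 18 October 2005.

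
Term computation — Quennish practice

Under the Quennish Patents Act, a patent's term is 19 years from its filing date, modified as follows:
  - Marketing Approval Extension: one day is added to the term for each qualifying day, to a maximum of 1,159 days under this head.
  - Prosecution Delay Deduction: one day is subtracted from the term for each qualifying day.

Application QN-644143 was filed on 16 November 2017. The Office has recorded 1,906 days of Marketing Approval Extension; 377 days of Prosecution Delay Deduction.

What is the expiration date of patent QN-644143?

2039-01-07

Base term: filing date + 19 years → 16 November 2036.
Marketing Approval Extension: 1906 days claimed exceeds the 1159-day cap, so +1159 days → 19 January 2040.
Prosecution Delay Deduction: −377 days → 7 January 2039.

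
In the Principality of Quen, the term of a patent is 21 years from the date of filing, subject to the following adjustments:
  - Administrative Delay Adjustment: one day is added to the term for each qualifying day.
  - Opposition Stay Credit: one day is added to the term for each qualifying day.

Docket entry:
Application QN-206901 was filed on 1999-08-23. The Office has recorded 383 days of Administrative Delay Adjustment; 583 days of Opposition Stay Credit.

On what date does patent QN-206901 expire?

Base term: filing date + 21 years → 23 August 2020.
Administrative Delay Adjustment: +383 days → 10 September 2021.
Opposition Stay Credit: +583 days → 16 April 2023.

2023-04-16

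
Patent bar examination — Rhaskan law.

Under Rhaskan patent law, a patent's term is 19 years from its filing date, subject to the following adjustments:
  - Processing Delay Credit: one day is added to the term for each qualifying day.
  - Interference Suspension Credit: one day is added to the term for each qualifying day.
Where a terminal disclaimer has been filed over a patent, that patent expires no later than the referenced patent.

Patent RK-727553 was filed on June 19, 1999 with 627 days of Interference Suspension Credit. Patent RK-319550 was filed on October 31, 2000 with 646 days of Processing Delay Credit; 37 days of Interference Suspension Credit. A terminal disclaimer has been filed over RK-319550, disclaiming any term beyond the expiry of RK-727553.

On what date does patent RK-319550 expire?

Natural term of RK-319550:
  Base: filing + 19 years → 31 October 2019.
  Processing Delay Credit: +646 days → 7 August 2021.
  Interference Suspension Credit: +37 days → 13 September 2021.
Expiry of referenced patent RK-727553:
  Base: filing + 19 years → 19 June 2018.
  Interference Suspension Credit: +627 days → 7 March 2020.
Terminal disclaimer: RK-319550 expires on the earlier of 13 September 2021 and 7 March 2020.

March 7, 2020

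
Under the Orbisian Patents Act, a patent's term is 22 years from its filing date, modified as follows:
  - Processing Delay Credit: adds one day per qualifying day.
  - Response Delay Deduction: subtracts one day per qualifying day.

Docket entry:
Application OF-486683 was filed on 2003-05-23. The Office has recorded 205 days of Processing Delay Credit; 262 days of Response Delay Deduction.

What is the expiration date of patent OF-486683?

Base term: filing date + 22 years → 23 May 2025.
Processing Delay Credit: +205 days → 14 December 2025.
Response Delay Deduction: −262 days → 27 March 2025.

2025-03-27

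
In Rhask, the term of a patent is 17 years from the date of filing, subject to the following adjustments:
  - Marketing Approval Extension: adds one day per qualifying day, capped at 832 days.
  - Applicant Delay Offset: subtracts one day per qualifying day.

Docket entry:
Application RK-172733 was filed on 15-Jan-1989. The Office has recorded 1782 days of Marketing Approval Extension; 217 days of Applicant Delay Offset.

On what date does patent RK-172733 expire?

Base term: filing date + 17 years → 15 January 2006.
Marketing Approval Extension: 1782 days claimed exceeds the 832-day cap, so +832 days → 26 April 2008.
Applicant Delay Offset: −217 days → 22 September 2007.

September 22, 2007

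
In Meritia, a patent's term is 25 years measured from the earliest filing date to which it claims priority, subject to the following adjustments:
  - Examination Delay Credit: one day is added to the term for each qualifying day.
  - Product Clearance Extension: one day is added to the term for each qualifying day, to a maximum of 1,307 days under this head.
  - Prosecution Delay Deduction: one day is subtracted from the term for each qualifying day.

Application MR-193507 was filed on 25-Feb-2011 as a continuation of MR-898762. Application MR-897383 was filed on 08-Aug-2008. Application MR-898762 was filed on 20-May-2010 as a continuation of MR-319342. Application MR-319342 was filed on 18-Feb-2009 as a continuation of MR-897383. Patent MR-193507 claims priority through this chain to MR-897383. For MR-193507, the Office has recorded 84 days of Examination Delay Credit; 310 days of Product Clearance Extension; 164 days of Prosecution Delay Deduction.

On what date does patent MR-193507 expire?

March 26, 2034

Earliest priority filing: 8 August 2008.
Base term: 8 August 2008 + 25 years → 8 August 2033.
Examination Delay Credit: +84 days → 31 October 2033.
Product Clearance Extension: 310 days (within the 1307-day cap) → +310 days → 6 September 2034.
Prosecution Delay Deduction: −164 days → 26 March 2034.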